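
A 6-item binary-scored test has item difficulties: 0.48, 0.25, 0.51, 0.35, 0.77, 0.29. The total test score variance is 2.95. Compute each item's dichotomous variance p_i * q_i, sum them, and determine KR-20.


For each item, compute p_i * q_i:
  Item 1: 0.48 * 0.52 = 0.2496
  Item 2: 0.25 * 0.75 = 0.1875
  Item 3: 0.51 * 0.49 = 0.2499
  Item 4: 0.35 * 0.65 = 0.2275
  Item 5: 0.77 * 0.23 = 0.1771
  Item 6: 0.29 * 0.71 = 0.2059
Sum(p_i * q_i) = 0.2496 + 0.1875 + 0.2499 + 0.2275 + 0.1771 + 0.2059 = 1.2975
KR-20 = (k/(k-1)) * (1 - Sum(p_i*q_i) / Var_total)
= (6/5) * (1 - 1.2975/2.95)
= 1.2 * 0.5602
KR-20 = 0.6722

0.6722


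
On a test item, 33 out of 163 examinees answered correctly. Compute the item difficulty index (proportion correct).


Item difficulty p = number correct / total examinees
p = 33 / 163
p = 0.2025

0.2025


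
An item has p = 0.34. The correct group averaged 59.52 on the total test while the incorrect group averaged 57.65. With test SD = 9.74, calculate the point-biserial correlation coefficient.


q = 1 - p = 0.66
rpb = ((M1 - M0) / SD) * sqrt(p * q)
rpb = ((59.52 - 57.65) / 9.74) * sqrt(0.34 * 0.66)
rpb = 0.0909

0.0909


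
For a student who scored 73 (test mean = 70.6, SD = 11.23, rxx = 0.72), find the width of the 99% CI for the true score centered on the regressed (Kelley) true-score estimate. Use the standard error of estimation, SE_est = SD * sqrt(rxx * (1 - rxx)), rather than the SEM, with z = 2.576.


True score estimate = 0.72*73 + 0.28*70.6 = 72.328
SE_est = SD * sqrt(rxx * (1 - rxx)) = 11.23 * sqrt(0.72 * 0.28) = 11.23 * sqrt(0.2016) = 5.042257
CI = T_est +/- z * SE_est, so width = 2 * z * SE_est = 2 * 2.576 * 5.042257
Width = 25.9777

25.9777


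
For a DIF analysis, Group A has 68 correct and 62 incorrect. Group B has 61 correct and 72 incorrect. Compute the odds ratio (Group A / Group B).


Odds_A = 68/62 = 1.0968
Odds_B = 61/72 = 0.8472
OR = Odds_A / Odds_B = 1.0968 / 0.8472
Exactly, OR = (68 * 72) / (62 * 61) = 4896 / 3782
OR = 1.2946

1.2946


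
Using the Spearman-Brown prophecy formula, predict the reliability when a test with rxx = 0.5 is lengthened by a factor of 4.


r_new = (n * rxx) / (1 + (n-1) * rxx)
r_new = (4 * 0.5) / (1 + 3 * 0.5)
r_new = 2.0 / 2.5
r_new = 0.8

0.8


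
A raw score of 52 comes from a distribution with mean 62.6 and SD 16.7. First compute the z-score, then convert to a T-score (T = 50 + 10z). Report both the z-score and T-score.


z = (X - mean) / SD = (52 - 62.6) / 16.7
z = -10.6 / 16.7
z = -0.6347
T-score = T = 50 + 10z
Carry z at full precision (z = -10.6 / 16.7) into the conversion:
T-score = 50 + 10 * (-10.6 / 16.7) = 50 + -106 / 16.7
T-score = 50 + -6.3473
T-score = 43.6527

43.6527


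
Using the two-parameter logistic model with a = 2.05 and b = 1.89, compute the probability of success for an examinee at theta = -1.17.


a*(theta - b) = 2.05 * (-1.17 - 1.89) = -6.273
exp(--6.273) = 530.0652
P = 1 / (1 + 530.0652)
P = 0.0019

0.0019


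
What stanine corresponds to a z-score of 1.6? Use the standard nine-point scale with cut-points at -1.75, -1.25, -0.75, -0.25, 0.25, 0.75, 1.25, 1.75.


Stanine boundaries: [-1.75, -1.25, -0.75, -0.25, 0.25, 0.75, 1.25, 1.75]
z = 1.6
Check each boundary:
  z >= -1.75 -> could be stanine 2
  z >= -1.25 -> could be stanine 3
  z >= -0.75 -> could be stanine 4
  z >= -0.25 -> could be stanine 5
  z >= 0.25 -> could be stanine 6
  z >= 0.75 -> could be stanine 7
  z >= 1.25 -> could be stanine 8
  z < 1.75
Highest qualifying boundary gives stanine = 8

8


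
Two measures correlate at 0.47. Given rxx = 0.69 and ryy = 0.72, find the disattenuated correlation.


r_corrected = rxy / sqrt(rxx * ryy)
= 0.47 / sqrt(0.69 * 0.72)
= 0.47 / sqrt(0.4968)
= 0.47 / 0.70484
r_corrected = 0.6668

0.6668


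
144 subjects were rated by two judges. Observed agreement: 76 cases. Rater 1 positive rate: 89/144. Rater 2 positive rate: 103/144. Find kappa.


P_o = 76/144 = 0.527778
P_e = (89*103 + 55*41) / 20736 = 0.550829
kappa = (P_o - P_e) / (1 - P_e)
kappa = (0.527778 - 0.550829) / (1 - 0.550829)
kappa = -0.0513

-0.0513


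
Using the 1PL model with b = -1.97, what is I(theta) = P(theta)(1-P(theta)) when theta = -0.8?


P = 1/(1+exp(-(-0.8--1.97))) = 0.7631
I = P*(1-P) = 0.7631 * 0.2369
I = 0.1808

0.1808


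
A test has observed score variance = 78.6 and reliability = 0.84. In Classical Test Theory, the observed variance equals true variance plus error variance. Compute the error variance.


var_true = rxx * var_obs = 0.84 * 78.6 = 66.024
var_error = var_obs - var_true
var_error = 78.6 - 66.024
var_error = 12.576

12.576


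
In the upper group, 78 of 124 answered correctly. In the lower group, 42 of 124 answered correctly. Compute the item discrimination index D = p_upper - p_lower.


p_upper = 78/124 = 0.629
p_lower = 42/124 = 0.3387
D = 0.629 - 0.3387 = 0.2903

0.2903


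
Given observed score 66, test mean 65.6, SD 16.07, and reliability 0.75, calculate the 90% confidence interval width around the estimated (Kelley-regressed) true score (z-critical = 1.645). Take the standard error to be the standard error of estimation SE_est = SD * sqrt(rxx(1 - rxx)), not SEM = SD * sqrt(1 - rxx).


True score estimate = 0.75*66 + 0.25*65.6 = 65.9
SE_est = SD * sqrt(rxx * (1 - rxx)) = 16.07 * sqrt(0.75 * 0.25) = 16.07 * sqrt(0.1875) = 6.958514
CI = T_est +/- z * SE_est, so width = 2 * z * SE_est = 2 * 1.645 * 6.958514
Width = 22.8935

22.8935


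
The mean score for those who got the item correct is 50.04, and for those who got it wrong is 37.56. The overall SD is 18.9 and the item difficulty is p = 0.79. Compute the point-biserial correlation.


q = 1 - p = 0.21
rpb = ((M1 - M0) / SD) * sqrt(p * q)
rpb = ((50.04 - 37.56) / 18.9) * sqrt(0.79 * 0.21)
rpb = 0.269

0.269


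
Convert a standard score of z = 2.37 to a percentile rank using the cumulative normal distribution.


CDF(z) = 0.5 * (1 + erf(z/sqrt(2)))
erf(1.6758) = 0.9822
CDF = 0.9911
Percentile rank = 0.9911 * 100 = 99.11

99.11


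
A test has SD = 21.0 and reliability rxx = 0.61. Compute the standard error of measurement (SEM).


SEM = SD * sqrt(1 - rxx)
SEM = 21.0 * sqrt(1 - 0.61)
SEM = 21.0 * sqrt(0.39) = 21.0 * 0.6245
SEM = 13.1145

13.1145


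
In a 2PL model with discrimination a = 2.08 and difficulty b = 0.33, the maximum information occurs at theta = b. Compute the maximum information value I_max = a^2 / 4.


For 2PL, max info at theta = b = 0.33
I_max = a^2 / 4 = 2.08^2 / 4
= 4.3264 / 4
I_max = 1.0816

1.0816


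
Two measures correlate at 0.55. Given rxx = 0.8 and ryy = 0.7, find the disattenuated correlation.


r_corrected = rxy / sqrt(rxx * ryy)
= 0.55 / sqrt(0.8 * 0.7)
= 0.55 / sqrt(0.56)
= 0.55 / 0.748331
r_corrected = 0.735

0.735


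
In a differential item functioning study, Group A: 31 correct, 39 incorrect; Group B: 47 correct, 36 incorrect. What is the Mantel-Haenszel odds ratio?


Odds_A = 31/39 = 0.7949
Odds_B = 47/36 = 1.3056
OR = Odds_A / Odds_B = 0.7949 / 1.3056
Exactly, OR = (31 * 36) / (39 * 47) = 1116 / 1833
OR = 0.6088

0.6088


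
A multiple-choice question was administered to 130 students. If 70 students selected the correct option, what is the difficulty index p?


Item difficulty p = number correct / total examinees
p = 70 / 130
p = 0.5385

0.5385


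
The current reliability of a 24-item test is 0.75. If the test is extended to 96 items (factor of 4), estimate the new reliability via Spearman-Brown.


r_new = (n * rxx) / (1 + (n-1) * rxx)
r_new = (4 * 0.75) / (1 + 3 * 0.75)
r_new = 3.0 / 3.25
r_new = 0.9231

0.9231


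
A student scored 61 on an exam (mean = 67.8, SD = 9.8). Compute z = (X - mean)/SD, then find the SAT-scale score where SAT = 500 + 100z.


z = (X - mean) / SD = (61 - 67.8) / 9.8
z = -6.8 / 9.8
z = -0.6939
SAT-scale = SAT = 500 + 100z
Carry z at full precision (z = -6.8 / 9.8) into the conversion:
SAT-scale = 500 + 100 * (-6.8 / 9.8) = 500 + -680 / 9.8
SAT-scale = 500 + -69.3878
SAT-scale = 430.6122

430.6122


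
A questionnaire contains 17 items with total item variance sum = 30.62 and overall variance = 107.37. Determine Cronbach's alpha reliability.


alpha = (k/(k-1)) * (1 - sum(si^2)/s_total^2)
= (17/16) * (1 - 30.62/107.37)
alpha = 0.7595

0.7595


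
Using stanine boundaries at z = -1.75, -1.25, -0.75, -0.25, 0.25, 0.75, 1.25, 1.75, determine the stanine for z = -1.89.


Stanine boundaries: [-1.75, -1.25, -0.75, -0.25, 0.25, 0.75, 1.25, 1.75]
z = -1.89
Check each boundary:
  z < -1.75
  z < -1.25
  z < -0.75
  z < -0.25
  z < 0.25
  z < 0.75
  z < 1.25
  z < 1.75
Highest qualifying boundary gives stanine = 1

1


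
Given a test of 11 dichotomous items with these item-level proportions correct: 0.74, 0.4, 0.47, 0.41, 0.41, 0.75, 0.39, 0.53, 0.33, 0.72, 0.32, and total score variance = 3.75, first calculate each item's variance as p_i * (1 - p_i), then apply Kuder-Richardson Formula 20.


For each item, compute p_i * q_i:
  Item 1: 0.74 * 0.26 = 0.1924
  Item 2: 0.4 * 0.6 = 0.24
  Item 3: 0.47 * 0.53 = 0.2491
  Item 4: 0.41 * 0.59 = 0.2419
  Item 5: 0.41 * 0.59 = 0.2419
  Item 6: 0.75 * 0.25 = 0.1875
  Item 7: 0.39 * 0.61 = 0.2379
  Item 8: 0.53 * 0.47 = 0.2491
  Item 9: 0.33 * 0.67 = 0.2211
  Item 10: 0.72 * 0.28 = 0.2016
  Item 11: 0.32 * 0.68 = 0.2176
Sum(p_i * q_i) = 0.1924 + 0.24 + 0.2491 + 0.2419 + 0.2419 + 0.1875 + 0.2379 + 0.2491 + 0.2211 + 0.2016 + 0.2176 = 2.4801
KR-20 = (k/(k-1)) * (1 - Sum(p_i*q_i) / Var_total)
= (11/10) * (1 - 2.4801/3.75)
= 1.1 * 0.3386
KR-20 = 0.3725

0.3725


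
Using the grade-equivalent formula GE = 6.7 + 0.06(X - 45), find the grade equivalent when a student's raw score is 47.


raw - median = 47 - 45 = 2
slope * diff = 0.06 * 2 = 0.12
GE = 6.7 + 0.12
GE = 6.82

6.82


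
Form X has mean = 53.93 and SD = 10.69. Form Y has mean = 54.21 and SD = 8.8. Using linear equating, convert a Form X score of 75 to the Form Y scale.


slope = SD_Y / SD_X = 8.8 / 10.69 ~ 0.8232
intercept = mean_Y - slope * mean_X = 54.21 - (8.8 / 10.69) * 53.93 ~ 9.8149
Y = slope * X + intercept. To avoid rounding drift from the rounded slope/intercept, evaluate the equivalent form Y = mean_Y + SD_Y * (X - mean_X) / SD_X at full precision:
Y = 54.21 + 8.8 * (75 - 53.93) / 10.69
Y = 54.21 + 8.8 * 21.07 / 10.69
Y = 54.21 + 185.416 / 10.69
Y = 54.21 + 17.3448
Y = 71.5548

71.5548


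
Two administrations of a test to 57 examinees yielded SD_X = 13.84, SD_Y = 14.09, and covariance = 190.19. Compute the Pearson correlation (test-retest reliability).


r = cov(X,Y) / (SD_X * SD_Y)
r = 190.19 / (13.84 * 14.09)
r = 190.19 / 195.0056
r = 0.9753

0.9753


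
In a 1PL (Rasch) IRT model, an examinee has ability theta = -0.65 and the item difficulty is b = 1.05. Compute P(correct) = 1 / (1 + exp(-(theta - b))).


theta - b = -0.65 - 1.05 = -1.7
exp(-(theta - b)) = exp(1.7) = 5.4739
P = 1 / (1 + 5.4739)
P = 0.1545

0.1545


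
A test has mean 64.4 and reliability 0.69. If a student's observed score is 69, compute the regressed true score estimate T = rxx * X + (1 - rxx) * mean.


T_est = rxx * X + (1 - rxx) * mean
T_est = 0.69 * 69 + 0.31 * 64.4
T_est = 47.61 + 19.964
T_est = 67.574

67.574


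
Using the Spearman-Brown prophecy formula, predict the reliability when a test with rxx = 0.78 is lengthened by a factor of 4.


r_new = (n * rxx) / (1 + (n-1) * rxx)
r_new = (4 * 0.78) / (1 + 3 * 0.78)
r_new = 3.12 / 3.34
r_new = 0.9341

0.9341


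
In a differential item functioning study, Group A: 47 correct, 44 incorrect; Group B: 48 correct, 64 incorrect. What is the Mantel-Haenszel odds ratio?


Odds_A = 47/44 = 1.0682
Odds_B = 48/64 = 0.75
OR = Odds_A / Odds_B = 1.0682 / 0.75
Exactly, OR = (47 * 64) / (44 * 48) = 3008 / 2112
OR = 1.4242

1.4242


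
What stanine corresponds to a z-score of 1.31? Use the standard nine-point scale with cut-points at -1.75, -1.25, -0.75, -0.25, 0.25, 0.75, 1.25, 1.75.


Stanine boundaries: [-1.75, -1.25, -0.75, -0.25, 0.25, 0.75, 1.25, 1.75]
z = 1.31
Check each boundary:
  z >= -1.75 -> could be stanine 2
  z >= -1.25 -> could be stanine 3
  z >= -0.75 -> could be stanine 4
  z >= -0.25 -> could be stanine 5
  z >= 0.25 -> could be stanine 6
  z >= 0.75 -> could be stanine 7
  z >= 1.25 -> could be stanine 8
  z < 1.75
Highest qualifying boundary gives stanine = 8

8


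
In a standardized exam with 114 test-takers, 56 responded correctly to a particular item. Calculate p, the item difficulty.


Item difficulty p = number correct / total examinees
p = 56 / 114
p = 0.4912

0.4912


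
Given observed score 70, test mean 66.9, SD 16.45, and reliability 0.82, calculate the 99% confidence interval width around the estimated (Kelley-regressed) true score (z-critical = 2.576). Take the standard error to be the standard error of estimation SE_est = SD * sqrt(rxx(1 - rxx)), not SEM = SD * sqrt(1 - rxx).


True score estimate = 0.82*70 + 0.18*66.9 = 69.442
SE_est = SD * sqrt(rxx * (1 - rxx)) = 16.45 * sqrt(0.82 * 0.18) = 16.45 * sqrt(0.1476) = 6.319884
CI = T_est +/- z * SE_est, so width = 2 * z * SE_est = 2 * 2.576 * 6.319884
Width = 32.56

32.56


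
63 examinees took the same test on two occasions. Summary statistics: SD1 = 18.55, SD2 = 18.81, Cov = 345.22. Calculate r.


r = cov(X,Y) / (SD_X * SD_Y)
r = 345.22 / (18.55 * 18.81)
r = 345.22 / 348.9255
r = 0.9894

0.9894


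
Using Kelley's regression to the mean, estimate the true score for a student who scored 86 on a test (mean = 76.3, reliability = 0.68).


T_est = rxx * X + (1 - rxx) * mean
T_est = 0.68 * 86 + 0.32 * 76.3
T_est = 58.48 + 24.416
T_est = 82.896

82.896


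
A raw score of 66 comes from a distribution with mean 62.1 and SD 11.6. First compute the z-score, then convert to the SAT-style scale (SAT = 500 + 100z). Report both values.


z = (X - mean) / SD = (66 - 62.1) / 11.6
z = 3.9 / 11.6
z = 0.3362
SAT-scale = SAT = 500 + 100z
Carry z at full precision (z = 3.9 / 11.6) into the conversion:
SAT-scale = 500 + 100 * (3.9 / 11.6) = 500 + 390 / 11.6
SAT-scale = 500 + 33.6207
SAT-scale = 533.6207

533.6207


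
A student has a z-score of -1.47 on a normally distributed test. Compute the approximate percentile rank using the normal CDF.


CDF(z) = 0.5 * (1 + erf(z/sqrt(2)))
erf(-1.0394) = -0.8584
CDF = 0.0708
Percentile rank = 0.0708 * 100 = 7.08

7.08


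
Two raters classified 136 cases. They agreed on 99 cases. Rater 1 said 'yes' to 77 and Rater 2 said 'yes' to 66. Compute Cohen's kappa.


P_o = 99/136 = 0.727941
P_e = (77*66 + 59*70) / 18496 = 0.498054
kappa = (P_o - P_e) / (1 - P_e)
kappa = (0.727941 - 0.498054) / (1 - 0.498054)
kappa = 0.458

0.458


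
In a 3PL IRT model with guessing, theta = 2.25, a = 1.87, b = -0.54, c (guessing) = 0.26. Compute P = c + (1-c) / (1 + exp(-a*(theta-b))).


logit = 1.87*(2.25 - -0.54) = 5.2173
P* = 1/(1 + exp(-5.2173)) = 0.9946
P = 0.26 + (1 - 0.26) * 0.9946
P = 0.996

0.996


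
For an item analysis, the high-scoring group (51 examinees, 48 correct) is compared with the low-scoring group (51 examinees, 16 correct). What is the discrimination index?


p_upper = 48/51 = 0.9412
p_lower = 16/51 = 0.3137
D = 0.9412 - 0.3137 = 0.6275

0.6275


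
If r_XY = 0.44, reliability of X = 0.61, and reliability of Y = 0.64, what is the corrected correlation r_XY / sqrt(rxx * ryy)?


r_corrected = rxy / sqrt(rxx * ryy)
= 0.44 / sqrt(0.61 * 0.64)
= 0.44 / sqrt(0.3904)
= 0.44 / 0.62482
r_corrected = 0.7042

0.7042


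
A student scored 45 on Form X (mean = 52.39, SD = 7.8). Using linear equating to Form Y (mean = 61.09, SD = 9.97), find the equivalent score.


slope = SD_Y / SD_X = 9.97 / 7.8 ~ 1.2782
intercept = mean_Y - slope * mean_X = 61.09 - (9.97 / 7.8) * 52.39 ~ -5.8752
Y = slope * X + intercept. To avoid rounding drift from the rounded slope/intercept, evaluate the equivalent form Y = mean_Y + SD_Y * (X - mean_X) / SD_X at full precision:
Y = 61.09 + 9.97 * (45 - 52.39) / 7.8
Y = 61.09 - 9.97 * 7.39 / 7.8
Y = 61.09 - 73.6783 / 7.8
Y = 61.09 - 9.4459
Y = 51.6441

51.6441


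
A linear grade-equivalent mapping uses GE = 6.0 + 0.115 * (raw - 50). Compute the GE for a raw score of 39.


raw - median = 39 - 50 = -11
slope * diff = 0.115 * -11 = -1.265
GE = 6.0 + -1.265
GE = 4.735

4.735


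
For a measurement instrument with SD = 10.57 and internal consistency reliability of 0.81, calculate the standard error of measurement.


SEM = SD * sqrt(1 - rxx)
SEM = 10.57 * sqrt(1 - 0.81)
SEM = 10.57 * sqrt(0.19) = 10.57 * 0.43589
SEM = 4.6074

4.6074


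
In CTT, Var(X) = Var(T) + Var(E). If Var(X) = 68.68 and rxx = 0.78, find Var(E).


var_true = rxx * var_obs = 0.78 * 68.68 = 53.5704
var_error = var_obs - var_true
var_error = 68.68 - 53.5704
var_error = 15.1096

15.1096


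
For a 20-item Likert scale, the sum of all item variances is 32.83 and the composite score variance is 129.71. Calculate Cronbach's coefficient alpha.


alpha = (k/(k-1)) * (1 - sum(si^2)/s_total^2)
= (20/19) * (1 - 32.83/129.71)
alpha = 0.7862

0.7862


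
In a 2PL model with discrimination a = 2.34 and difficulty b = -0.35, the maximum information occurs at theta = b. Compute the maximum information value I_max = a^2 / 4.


For 2PL, max info at theta = b = -0.35
I_max = a^2 / 4 = 2.34^2 / 4
= 5.4756 / 4
I_max = 1.3689

1.3689


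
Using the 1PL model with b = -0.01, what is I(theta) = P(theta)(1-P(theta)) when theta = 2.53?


P = 1/(1+exp(-(2.53--0.01))) = 0.9269
I = P*(1-P) = 0.9269 * 0.0731
I = 0.0678

0.0678


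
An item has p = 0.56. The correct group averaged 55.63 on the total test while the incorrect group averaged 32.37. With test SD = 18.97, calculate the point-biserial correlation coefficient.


q = 1 - p = 0.44
rpb = ((M1 - M0) / SD) * sqrt(p * q)
rpb = ((55.63 - 32.37) / 18.97) * sqrt(0.56 * 0.44)
rpb = 0.6086

0.6086


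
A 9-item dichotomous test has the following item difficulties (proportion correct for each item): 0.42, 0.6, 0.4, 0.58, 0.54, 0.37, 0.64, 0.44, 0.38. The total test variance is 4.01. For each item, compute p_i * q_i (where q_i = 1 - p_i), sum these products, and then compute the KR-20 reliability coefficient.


For each item, compute p_i * q_i:
  Item 1: 0.42 * 0.58 = 0.2436
  Item 2: 0.6 * 0.4 = 0.24
  Item 3: 0.4 * 0.6 = 0.24
  Item 4: 0.58 * 0.42 = 0.2436
  Item 5: 0.54 * 0.46 = 0.2484
  Item 6: 0.37 * 0.63 = 0.2331
  Item 7: 0.64 * 0.36 = 0.2304
  Item 8: 0.44 * 0.56 = 0.2464
  Item 9: 0.38 * 0.62 = 0.2356
Sum(p_i * q_i) = 0.2436 + 0.24 + 0.24 + 0.2436 + 0.2484 + 0.2331 + 0.2304 + 0.2464 + 0.2356 = 2.1611
KR-20 = (k/(k-1)) * (1 - Sum(p_i*q_i) / Var_total)
= (9/8) * (1 - 2.1611/4.01)
= 1.125 * 0.4611
KR-20 = 0.5187

0.5187


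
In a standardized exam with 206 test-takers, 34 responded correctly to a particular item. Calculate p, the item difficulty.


Item difficulty p = number correct / total examinees
p = 34 / 206
p = 0.165

0.165


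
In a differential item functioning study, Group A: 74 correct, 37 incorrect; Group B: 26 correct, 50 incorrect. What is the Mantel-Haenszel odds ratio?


Odds_A = 74/37 = 2.0
Odds_B = 26/50 = 0.52
OR = Odds_A / Odds_B = 2.0 / 0.52
Exactly, OR = (74 * 50) / (37 * 26) = 3700 / 962
OR = 3.8462

3.8462


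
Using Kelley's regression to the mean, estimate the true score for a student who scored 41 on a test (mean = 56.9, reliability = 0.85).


T_est = rxx * X + (1 - rxx) * mean
T_est = 0.85 * 41 + 0.15 * 56.9
T_est = 34.85 + 8.535
T_est = 43.385

43.385


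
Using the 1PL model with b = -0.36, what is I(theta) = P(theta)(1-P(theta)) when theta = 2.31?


P = 1/(1+exp(-(2.31--0.36))) = 0.9352
I = P*(1-P) = 0.9352 * 0.0648
I = 0.0606

0.0606


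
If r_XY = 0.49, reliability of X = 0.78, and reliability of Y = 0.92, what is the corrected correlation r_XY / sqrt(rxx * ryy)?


r_corrected = rxy / sqrt(rxx * ryy)
= 0.49 / sqrt(0.78 * 0.92)
= 0.49 / sqrt(0.7176)
= 0.49 / 0.847113
r_corrected = 0.5784

0.5784


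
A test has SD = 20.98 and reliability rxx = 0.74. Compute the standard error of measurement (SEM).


SEM = SD * sqrt(1 - rxx)
SEM = 20.98 * sqrt(1 - 0.74)
SEM = 20.98 * sqrt(0.26) = 20.98 * 0.509902
SEM = 10.6977

10.6977


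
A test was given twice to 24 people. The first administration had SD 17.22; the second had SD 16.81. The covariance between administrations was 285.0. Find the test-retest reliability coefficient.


r = cov(X,Y) / (SD_X * SD_Y)
r = 285.0 / (17.22 * 16.81)
r = 285.0 / 289.4682
r = 0.9846

0.9846


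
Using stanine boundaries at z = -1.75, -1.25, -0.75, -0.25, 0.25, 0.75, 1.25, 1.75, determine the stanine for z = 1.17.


Stanine boundaries: [-1.75, -1.25, -0.75, -0.25, 0.25, 0.75, 1.25, 1.75]
z = 1.17
Check each boundary:
  z >= -1.75 -> could be stanine 2
  z >= -1.25 -> could be stanine 3
  z >= -0.75 -> could be stanine 4
  z >= -0.25 -> could be stanine 5
  z >= 0.25 -> could be stanine 6
  z >= 0.75 -> could be stanine 7
  z < 1.25
  z < 1.75
Highest qualifying boundary gives stanine = 7

7


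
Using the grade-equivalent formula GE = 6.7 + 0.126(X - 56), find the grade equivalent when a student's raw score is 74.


raw - median = 74 - 56 = 18
slope * diff = 0.126 * 18 = 2.268
GE = 6.7 + 2.268
GE = 8.968

8.968


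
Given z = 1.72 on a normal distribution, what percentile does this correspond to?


CDF(z) = 0.5 * (1 + erf(z/sqrt(2)))
erf(1.2162) = 0.9146
CDF = 0.9573
Percentile rank = 0.9573 * 100 = 95.73

95.73


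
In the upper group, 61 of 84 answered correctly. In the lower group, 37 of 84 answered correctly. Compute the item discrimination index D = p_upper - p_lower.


p_upper = 61/84 = 0.7262
p_lower = 37/84 = 0.4405
D = 0.7262 - 0.4405 = 0.2857

0.2857


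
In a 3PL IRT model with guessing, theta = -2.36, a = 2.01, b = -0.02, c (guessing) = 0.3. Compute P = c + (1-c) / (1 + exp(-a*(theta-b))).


logit = 2.01*(-2.36 - -0.02) = -4.7034
P* = 1/(1 + exp(--4.7034)) = 0.009
P = 0.3 + (1 - 0.3) * 0.009
P = 0.3063

0.3063


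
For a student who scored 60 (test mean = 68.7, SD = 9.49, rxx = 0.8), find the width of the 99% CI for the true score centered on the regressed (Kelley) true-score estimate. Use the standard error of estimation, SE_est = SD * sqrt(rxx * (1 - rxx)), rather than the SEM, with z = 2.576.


True score estimate = 0.8*60 + 0.2*68.7 = 61.74
SE_est = SD * sqrt(rxx * (1 - rxx)) = 9.49 * sqrt(0.8 * 0.2) = 9.49 * sqrt(0.16) = 3.796
CI = T_est +/- z * SE_est, so width = 2 * z * SE_est = 2 * 2.576 * 3.796
Width = 19.557

19.557


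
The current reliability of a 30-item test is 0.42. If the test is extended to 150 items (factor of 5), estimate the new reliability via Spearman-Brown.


r_new = (n * rxx) / (1 + (n-1) * rxx)
r_new = (5 * 0.42) / (1 + 4 * 0.42)
r_new = 2.1 / 2.68
r_new = 0.7836

0.7836


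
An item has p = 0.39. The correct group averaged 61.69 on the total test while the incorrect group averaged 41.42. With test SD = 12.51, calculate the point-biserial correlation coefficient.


q = 1 - p = 0.61
rpb = ((M1 - M0) / SD) * sqrt(p * q)
rpb = ((61.69 - 41.42) / 12.51) * sqrt(0.39 * 0.61)
rpb = 0.7903

0.7903


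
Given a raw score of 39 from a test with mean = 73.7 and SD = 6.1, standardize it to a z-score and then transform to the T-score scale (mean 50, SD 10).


z = (X - mean) / SD = (39 - 73.7) / 6.1
z = -34.7 / 6.1
z = -5.6885
T-score = T = 50 + 10z
Carry z at full precision (z = -34.7 / 6.1) into the conversion:
T-score = 50 + 10 * (-34.7 / 6.1) = 50 + -347 / 6.1
T-score = 50 + -56.8852
T-score = -6.8852

-6.8852


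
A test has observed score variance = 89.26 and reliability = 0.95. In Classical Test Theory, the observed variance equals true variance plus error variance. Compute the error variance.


var_true = rxx * var_obs = 0.95 * 89.26 = 84.797
var_error = var_obs - var_true
var_error = 89.26 - 84.797
var_error = 4.463

4.463


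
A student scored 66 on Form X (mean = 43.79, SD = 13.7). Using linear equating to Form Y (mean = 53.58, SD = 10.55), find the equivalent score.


slope = SD_Y / SD_X = 10.55 / 13.7 ~ 0.7701
intercept = mean_Y - slope * mean_X = 53.58 - (10.55 / 13.7) * 43.79 ~ 19.8585
Y = slope * X + intercept. To avoid rounding drift from the rounded slope/intercept, evaluate the equivalent form Y = mean_Y + SD_Y * (X - mean_X) / SD_X at full precision:
Y = 53.58 + 10.55 * (66 - 43.79) / 13.7
Y = 53.58 + 10.55 * 22.21 / 13.7
Y = 53.58 + 234.3155 / 13.7
Y = 53.58 + 17.1033
Y = 70.6833

70.6833


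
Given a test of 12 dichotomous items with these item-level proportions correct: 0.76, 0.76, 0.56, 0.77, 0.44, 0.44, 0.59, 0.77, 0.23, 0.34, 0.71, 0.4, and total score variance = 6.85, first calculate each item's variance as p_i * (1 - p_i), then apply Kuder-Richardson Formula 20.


For each item, compute p_i * q_i:
  Item 1: 0.76 * 0.24 = 0.1824
  Item 2: 0.76 * 0.24 = 0.1824
  Item 3: 0.56 * 0.44 = 0.2464
  Item 4: 0.77 * 0.23 = 0.1771
  Item 5: 0.44 * 0.56 = 0.2464
  Item 6: 0.44 * 0.56 = 0.2464
  Item 7: 0.59 * 0.41 = 0.2419
  Item 8: 0.77 * 0.23 = 0.1771
  Item 9: 0.23 * 0.77 = 0.1771
  Item 10: 0.34 * 0.66 = 0.2244
  Item 11: 0.71 * 0.29 = 0.2059
  Item 12: 0.4 * 0.6 = 0.24
Sum(p_i * q_i) = 0.1824 + 0.1824 + 0.2464 + 0.1771 + 0.2464 + 0.2464 + 0.2419 + 0.1771 + 0.1771 + 0.2244 + 0.2059 + 0.24 = 2.5475
KR-20 = (k/(k-1)) * (1 - Sum(p_i*q_i) / Var_total)
= (12/11) * (1 - 2.5475/6.85)
= 1.0909 * 0.6281
KR-20 = 0.6852

0.6852


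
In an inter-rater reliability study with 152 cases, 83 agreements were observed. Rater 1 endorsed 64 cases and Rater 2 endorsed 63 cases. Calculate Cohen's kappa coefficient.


P_o = 83/152 = 0.546053
P_e = (64*63 + 88*89) / 23104 = 0.513504
kappa = (P_o - P_e) / (1 - P_e)
kappa = (0.546053 - 0.513504) / (1 - 0.513504)
kappa = 0.0669

0.0669


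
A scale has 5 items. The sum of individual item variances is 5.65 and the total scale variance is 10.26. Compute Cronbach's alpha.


alpha = (k/(k-1)) * (1 - sum(si^2)/s_total^2)
= (5/4) * (1 - 5.65/10.26)
alpha = 0.5616

0.5616


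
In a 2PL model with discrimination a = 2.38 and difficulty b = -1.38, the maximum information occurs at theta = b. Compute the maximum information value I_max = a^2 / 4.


For 2PL, max info at theta = b = -1.38
I_max = a^2 / 4 = 2.38^2 / 4
= 5.6644 / 4
I_max = 1.4161

1.4161


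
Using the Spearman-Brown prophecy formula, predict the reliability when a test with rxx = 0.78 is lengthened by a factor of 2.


r_new = (n * rxx) / (1 + (n-1) * rxx)
r_new = (2 * 0.78) / (1 + 1 * 0.78)
r_new = 1.56 / 1.78
r_new = 0.8764

0.8764


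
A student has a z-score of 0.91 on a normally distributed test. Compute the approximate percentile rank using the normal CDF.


CDF(z) = 0.5 * (1 + erf(z/sqrt(2)))
erf(0.6435) = 0.6372
CDF = 0.8186
Percentile rank = 0.8186 * 100 = 81.86

81.86


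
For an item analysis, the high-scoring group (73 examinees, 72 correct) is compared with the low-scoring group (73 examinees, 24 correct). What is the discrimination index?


p_upper = 72/73 = 0.9863
p_lower = 24/73 = 0.3288
D = 0.9863 - 0.3288 = 0.6575

0.6575


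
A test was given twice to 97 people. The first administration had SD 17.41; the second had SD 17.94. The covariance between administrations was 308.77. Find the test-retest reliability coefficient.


r = cov(X,Y) / (SD_X * SD_Y)
r = 308.77 / (17.41 * 17.94)
r = 308.77 / 312.3354
r = 0.9886

0.9886


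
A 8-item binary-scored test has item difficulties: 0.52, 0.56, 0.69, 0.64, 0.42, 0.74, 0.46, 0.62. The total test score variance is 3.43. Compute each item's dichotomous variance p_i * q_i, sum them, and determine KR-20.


For each item, compute p_i * q_i:
  Item 1: 0.52 * 0.48 = 0.2496
  Item 2: 0.56 * 0.44 = 0.2464
  Item 3: 0.69 * 0.31 = 0.2139
  Item 4: 0.64 * 0.36 = 0.2304
  Item 5: 0.42 * 0.58 = 0.2436
  Item 6: 0.74 * 0.26 = 0.1924
  Item 7: 0.46 * 0.54 = 0.2484
  Item 8: 0.62 * 0.38 = 0.2356
Sum(p_i * q_i) = 0.2496 + 0.2464 + 0.2139 + 0.2304 + 0.2436 + 0.1924 + 0.2484 + 0.2356 = 1.8603
KR-20 = (k/(k-1)) * (1 - Sum(p_i*q_i) / Var_total)
= (8/7) * (1 - 1.8603/3.43)
= 1.1429 * 0.4576
KR-20 = 0.523

0.523


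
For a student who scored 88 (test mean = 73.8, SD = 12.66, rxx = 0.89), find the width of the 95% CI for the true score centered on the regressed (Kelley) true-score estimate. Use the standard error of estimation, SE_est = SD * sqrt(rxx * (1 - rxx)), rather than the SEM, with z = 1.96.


True score estimate = 0.89*88 + 0.11*73.8 = 86.438
SE_est = SD * sqrt(rxx * (1 - rxx)) = 12.66 * sqrt(0.89 * 0.11) = 12.66 * sqrt(0.0979) = 3.961184
CI = T_est +/- z * SE_est, so width = 2 * z * SE_est = 2 * 1.96 * 3.961184
Width = 15.5278

15.5278


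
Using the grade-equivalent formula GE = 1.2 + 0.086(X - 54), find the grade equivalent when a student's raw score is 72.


raw - median = 72 - 54 = 18
slope * diff = 0.086 * 18 = 1.548
GE = 1.2 + 1.548
GE = 2.748

2.748


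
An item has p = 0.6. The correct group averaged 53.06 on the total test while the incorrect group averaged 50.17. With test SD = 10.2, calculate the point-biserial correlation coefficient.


q = 1 - p = 0.4
rpb = ((M1 - M0) / SD) * sqrt(p * q)
rpb = ((53.06 - 50.17) / 10.2) * sqrt(0.6 * 0.4)
rpb = 0.1388

0.1388


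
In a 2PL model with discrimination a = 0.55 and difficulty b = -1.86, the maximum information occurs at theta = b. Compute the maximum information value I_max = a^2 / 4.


For 2PL, max info at theta = b = -1.86
I_max = a^2 / 4 = 0.55^2 / 4
= 0.3025 / 4
I_max = 0.0756

0.0756


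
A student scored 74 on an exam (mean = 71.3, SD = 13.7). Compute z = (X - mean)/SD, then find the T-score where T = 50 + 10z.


z = (X - mean) / SD = (74 - 71.3) / 13.7
z = 2.7 / 13.7
z = 0.1971
T-score = T = 50 + 10z
Carry z at full precision (z = 2.7 / 13.7) into the conversion:
T-score = 50 + 10 * (2.7 / 13.7) = 50 + 27 / 13.7
T-score = 50 + 1.9708
T-score = 51.9708

51.9708


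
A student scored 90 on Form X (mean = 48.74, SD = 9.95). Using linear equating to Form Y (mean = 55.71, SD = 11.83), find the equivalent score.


slope = SD_Y / SD_X = 11.83 / 9.95 ~ 1.1889
intercept = mean_Y - slope * mean_X = 55.71 - (11.83 / 9.95) * 48.74 ~ -2.2392
Y = slope * X + intercept. To avoid rounding drift from the rounded slope/intercept, evaluate the equivalent form Y = mean_Y + SD_Y * (X - mean_X) / SD_X at full precision:
Y = 55.71 + 11.83 * (90 - 48.74) / 9.95
Y = 55.71 + 11.83 * 41.26 / 9.95
Y = 55.71 + 488.1058 / 9.95
Y = 55.71 + 49.0559
Y = 104.7659

104.7659


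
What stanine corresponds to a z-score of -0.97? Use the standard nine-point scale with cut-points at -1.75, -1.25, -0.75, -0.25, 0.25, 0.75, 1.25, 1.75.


Stanine boundaries: [-1.75, -1.25, -0.75, -0.25, 0.25, 0.75, 1.25, 1.75]
z = -0.97
Check each boundary:
  z >= -1.75 -> could be stanine 2
  z >= -1.25 -> could be stanine 3
  z < -0.75
  z < -0.25
  z < 0.25
  z < 0.75
  z < 1.25
  z < 1.75
Highest qualifying boundary gives stanine = 3

3


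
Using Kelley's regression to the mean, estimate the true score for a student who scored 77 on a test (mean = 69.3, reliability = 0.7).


T_est = rxx * X + (1 - rxx) * mean
T_est = 0.7 * 77 + 0.3 * 69.3
T_est = 53.9 + 20.79
T_est = 74.69

74.69


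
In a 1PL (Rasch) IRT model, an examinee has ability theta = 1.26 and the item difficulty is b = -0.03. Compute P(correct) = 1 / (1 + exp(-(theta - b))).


theta - b = 1.26 - -0.03 = 1.29
exp(-(theta - b)) = exp(-1.29) = 0.2753
P = 1 / (1 + 0.2753)
P = 0.7841

0.7841


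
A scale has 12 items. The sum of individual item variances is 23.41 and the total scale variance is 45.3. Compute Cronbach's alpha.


alpha = (k/(k-1)) * (1 - sum(si^2)/s_total^2)
= (12/11) * (1 - 23.41/45.3)
alpha = 0.5272

0.5272


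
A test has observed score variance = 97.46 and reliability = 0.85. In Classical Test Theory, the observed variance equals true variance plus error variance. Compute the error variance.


var_true = rxx * var_obs = 0.85 * 97.46 = 82.841
var_error = var_obs - var_true
var_error = 97.46 - 82.841
var_error = 14.619

14.619


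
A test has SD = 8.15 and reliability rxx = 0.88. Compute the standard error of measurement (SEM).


SEM = SD * sqrt(1 - rxx)
SEM = 8.15 * sqrt(1 - 0.88)
SEM = 8.15 * sqrt(0.12) = 8.15 * 0.34641
SEM = 2.8232

2.8232


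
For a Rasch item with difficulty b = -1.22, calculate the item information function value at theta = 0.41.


P = 1/(1+exp(-(0.41--1.22))) = 0.8362
I = P*(1-P) = 0.8362 * 0.1638
I = 0.137

0.137


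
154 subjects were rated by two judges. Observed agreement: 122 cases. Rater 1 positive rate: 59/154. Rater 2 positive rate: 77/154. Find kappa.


P_o = 122/154 = 0.792208
P_e = (59*77 + 95*77) / 23716 = 0.5
kappa = (P_o - P_e) / (1 - P_e)
kappa = (0.792208 - 0.5) / (1 - 0.5)
kappa = 0.5844

0.5844


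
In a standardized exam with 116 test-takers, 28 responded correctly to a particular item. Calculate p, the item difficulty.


Item difficulty p = number correct / total examinees
p = 28 / 116
p = 0.2414

0.2414


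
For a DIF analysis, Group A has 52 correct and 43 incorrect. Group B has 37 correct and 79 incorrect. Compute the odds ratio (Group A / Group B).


Odds_A = 52/43 = 1.2093
Odds_B = 37/79 = 0.4684
OR = Odds_A / Odds_B = 1.2093 / 0.4684
Exactly, OR = (52 * 79) / (43 * 37) = 4108 / 1591
OR = 2.582

2.582


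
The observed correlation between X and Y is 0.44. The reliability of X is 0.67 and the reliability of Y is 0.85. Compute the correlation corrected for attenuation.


r_corrected = rxy / sqrt(rxx * ryy)
= 0.44 / sqrt(0.67 * 0.85)
= 0.44 / sqrt(0.5695)
= 0.44 / 0.754652
r_corrected = 0.5831

0.5831


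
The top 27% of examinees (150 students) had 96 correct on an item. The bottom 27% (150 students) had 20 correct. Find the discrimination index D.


p_upper = 96/150 = 0.64
p_lower = 20/150 = 0.1333
D = 0.64 - 0.1333 = 0.5067

0.5067


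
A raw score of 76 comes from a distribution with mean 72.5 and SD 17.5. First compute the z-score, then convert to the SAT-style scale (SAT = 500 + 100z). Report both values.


z = (X - mean) / SD = (76 - 72.5) / 17.5
z = 3.5 / 17.5
z = 0.2
SAT-scale = SAT = 500 + 100z
Carry z at full precision (z = 3.5 / 17.5) into the conversion:
SAT-scale = 500 + 100 * (3.5 / 17.5) = 500 + 350 / 17.5
SAT-scale = 500 + 20.0
SAT-scale = 520.0

520.0


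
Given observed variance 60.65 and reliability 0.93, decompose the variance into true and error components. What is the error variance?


var_true = rxx * var_obs = 0.93 * 60.65 = 56.4045
var_error = var_obs - var_true
var_error = 60.65 - 56.4045
var_error = 4.2455

4.2455


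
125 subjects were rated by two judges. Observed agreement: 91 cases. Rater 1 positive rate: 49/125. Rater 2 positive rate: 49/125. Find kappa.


P_o = 91/125 = 0.728
P_e = (49*49 + 76*76) / 15625 = 0.523328
kappa = (P_o - P_e) / (1 - P_e)
kappa = (0.728 - 0.523328) / (1 - 0.523328)
kappa = 0.4294

0.4294


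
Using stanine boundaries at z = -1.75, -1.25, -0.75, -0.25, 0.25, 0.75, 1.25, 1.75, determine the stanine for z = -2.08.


Stanine boundaries: [-1.75, -1.25, -0.75, -0.25, 0.25, 0.75, 1.25, 1.75]
z = -2.08
Check each boundary:
  z < -1.75
  z < -1.25
  z < -0.75
  z < -0.25
  z < 0.25
  z < 0.75
  z < 1.25
  z < 1.75
Highest qualifying boundary gives stanine = 1

1


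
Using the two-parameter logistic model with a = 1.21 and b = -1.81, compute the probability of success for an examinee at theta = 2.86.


a*(theta - b) = 1.21 * (2.86 - -1.81) = 5.6507
exp(-5.6507) = 0.0035
P = 1 / (1 + 0.0035)
P = 0.9965

0.9965


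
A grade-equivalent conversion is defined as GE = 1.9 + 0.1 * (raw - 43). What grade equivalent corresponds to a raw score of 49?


raw - median = 49 - 43 = 6
slope * diff = 0.1 * 6 = 0.6
GE = 1.9 + 0.6
GE = 2.5

2.5


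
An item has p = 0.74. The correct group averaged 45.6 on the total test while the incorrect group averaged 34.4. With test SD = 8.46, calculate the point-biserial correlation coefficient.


q = 1 - p = 0.26
rpb = ((M1 - M0) / SD) * sqrt(p * q)
rpb = ((45.6 - 34.4) / 8.46) * sqrt(0.74 * 0.26)
rpb = 0.5807

0.5807


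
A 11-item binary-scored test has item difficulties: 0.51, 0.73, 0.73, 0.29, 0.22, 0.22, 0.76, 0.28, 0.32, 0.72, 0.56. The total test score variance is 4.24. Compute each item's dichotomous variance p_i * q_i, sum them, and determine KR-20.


For each item, compute p_i * q_i:
  Item 1: 0.51 * 0.49 = 0.2499
  Item 2: 0.73 * 0.27 = 0.1971
  Item 3: 0.73 * 0.27 = 0.1971
  Item 4: 0.29 * 0.71 = 0.2059
  Item 5: 0.22 * 0.78 = 0.1716
  Item 6: 0.22 * 0.78 = 0.1716
  Item 7: 0.76 * 0.24 = 0.1824
  Item 8: 0.28 * 0.72 = 0.2016
  Item 9: 0.32 * 0.68 = 0.2176
  Item 10: 0.72 * 0.28 = 0.2016
  Item 11: 0.56 * 0.44 = 0.2464
Sum(p_i * q_i) = 0.2499 + 0.1971 + 0.1971 + 0.2059 + 0.1716 + 0.1716 + 0.1824 + 0.2016 + 0.2176 + 0.2016 + 0.2464 = 2.2428
KR-20 = (k/(k-1)) * (1 - Sum(p_i*q_i) / Var_total)
= (11/10) * (1 - 2.2428/4.24)
= 1.1 * 0.471
KR-20 = 0.5181

0.5181


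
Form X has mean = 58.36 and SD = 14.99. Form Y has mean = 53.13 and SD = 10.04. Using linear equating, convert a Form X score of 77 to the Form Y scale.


slope = SD_Y / SD_X = 10.04 / 14.99 ~ 0.6698
intercept = mean_Y - slope * mean_X = 53.13 - (10.04 / 14.99) * 58.36 ~ 14.0416
Y = slope * X + intercept. To avoid rounding drift from the rounded slope/intercept, evaluate the equivalent form Y = mean_Y + SD_Y * (X - mean_X) / SD_X at full precision:
Y = 53.13 + 10.04 * (77 - 58.36) / 14.99
Y = 53.13 + 10.04 * 18.64 / 14.99
Y = 53.13 + 187.1456 / 14.99
Y = 53.13 + 12.4847
Y = 65.6147

65.6147


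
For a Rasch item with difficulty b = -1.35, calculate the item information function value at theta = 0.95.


P = 1/(1+exp(-(0.95--1.35))) = 0.9089
I = P*(1-P) = 0.9089 * 0.0911
I = 0.0828

0.0828


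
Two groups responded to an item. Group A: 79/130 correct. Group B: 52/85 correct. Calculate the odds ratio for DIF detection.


Odds_A = 79/51 = 1.549
Odds_B = 52/33 = 1.5758
OR = Odds_A / Odds_B = 1.549 / 1.5758
Exactly, OR = (79 * 33) / (51 * 52) = 2607 / 2652
OR = 0.983

0.983


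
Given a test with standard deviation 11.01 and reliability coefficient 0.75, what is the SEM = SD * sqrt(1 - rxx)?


SEM = SD * sqrt(1 - rxx)
SEM = 11.01 * sqrt(1 - 0.75)
SEM = 11.01 * sqrt(0.25) = 11.01 * 0.5
SEM = 5.505

5.505


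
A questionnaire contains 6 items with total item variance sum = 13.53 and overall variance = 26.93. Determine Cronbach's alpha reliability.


alpha = (k/(k-1)) * (1 - sum(si^2)/s_total^2)
= (6/5) * (1 - 13.53/26.93)
alpha = 0.5971

0.5971


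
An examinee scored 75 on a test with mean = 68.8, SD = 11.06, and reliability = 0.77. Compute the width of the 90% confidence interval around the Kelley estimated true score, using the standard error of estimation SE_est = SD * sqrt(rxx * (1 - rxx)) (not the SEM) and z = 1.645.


True score estimate = 0.77*75 + 0.23*68.8 = 73.574
SE_est = SD * sqrt(rxx * (1 - rxx)) = 11.06 * sqrt(0.77 * 0.23) = 11.06 * sqrt(0.1771) = 4.654408
CI = T_est +/- z * SE_est, so width = 2 * z * SE_est = 2 * 1.645 * 4.654408
Width = 15.313

15.313


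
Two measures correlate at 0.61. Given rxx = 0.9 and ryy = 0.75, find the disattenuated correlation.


r_corrected = rxy / sqrt(rxx * ryy)
= 0.61 / sqrt(0.9 * 0.75)
= 0.61 / sqrt(0.675)
= 0.61 / 0.821584
r_corrected = 0.7425

0.7425


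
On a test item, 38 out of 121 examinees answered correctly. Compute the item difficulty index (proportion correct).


Item difficulty p = number correct / total examinees
p = 38 / 121
p = 0.314

0.314


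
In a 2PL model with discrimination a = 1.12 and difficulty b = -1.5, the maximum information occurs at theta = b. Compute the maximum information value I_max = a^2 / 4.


For 2PL, max info at theta = b = -1.5
I_max = a^2 / 4 = 1.12^2 / 4
= 1.2544 / 4
I_max = 0.3136

0.3136


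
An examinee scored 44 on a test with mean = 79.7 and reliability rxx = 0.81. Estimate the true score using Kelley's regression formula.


T_est = rxx * X + (1 - rxx) * mean
T_est = 0.81 * 44 + 0.19 * 79.7
T_est = 35.64 + 15.143
T_est = 50.783

50.783
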